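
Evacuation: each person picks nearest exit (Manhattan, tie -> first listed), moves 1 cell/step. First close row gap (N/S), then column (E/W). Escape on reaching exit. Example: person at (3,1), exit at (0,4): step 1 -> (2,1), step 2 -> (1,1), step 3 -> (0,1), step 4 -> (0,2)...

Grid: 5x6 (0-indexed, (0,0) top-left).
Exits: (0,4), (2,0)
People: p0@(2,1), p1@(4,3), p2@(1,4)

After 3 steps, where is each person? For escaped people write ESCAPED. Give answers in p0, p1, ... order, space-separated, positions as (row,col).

Step 1: p0:(2,1)->(2,0)->EXIT | p1:(4,3)->(3,3) | p2:(1,4)->(0,4)->EXIT
Step 2: p0:escaped | p1:(3,3)->(2,3) | p2:escaped
Step 3: p0:escaped | p1:(2,3)->(1,3) | p2:escaped

ESCAPED (1,3) ESCAPED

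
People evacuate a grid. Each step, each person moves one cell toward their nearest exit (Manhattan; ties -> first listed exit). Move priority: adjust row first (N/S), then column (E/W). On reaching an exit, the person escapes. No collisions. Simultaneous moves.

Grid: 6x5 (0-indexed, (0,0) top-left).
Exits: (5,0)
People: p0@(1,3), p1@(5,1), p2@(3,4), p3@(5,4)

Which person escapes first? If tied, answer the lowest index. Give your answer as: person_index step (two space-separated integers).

Step 1: p0:(1,3)->(2,3) | p1:(5,1)->(5,0)->EXIT | p2:(3,4)->(4,4) | p3:(5,4)->(5,3)
Step 2: p0:(2,3)->(3,3) | p1:escaped | p2:(4,4)->(5,4) | p3:(5,3)->(5,2)
Step 3: p0:(3,3)->(4,3) | p1:escaped | p2:(5,4)->(5,3) | p3:(5,2)->(5,1)
Step 4: p0:(4,3)->(5,3) | p1:escaped | p2:(5,3)->(5,2) | p3:(5,1)->(5,0)->EXIT
Step 5: p0:(5,3)->(5,2) | p1:escaped | p2:(5,2)->(5,1) | p3:escaped
Step 6: p0:(5,2)->(5,1) | p1:escaped | p2:(5,1)->(5,0)->EXIT | p3:escaped
Step 7: p0:(5,1)->(5,0)->EXIT | p1:escaped | p2:escaped | p3:escaped
Exit steps: [7, 1, 6, 4]
First to escape: p1 at step 1

Answer: 1 1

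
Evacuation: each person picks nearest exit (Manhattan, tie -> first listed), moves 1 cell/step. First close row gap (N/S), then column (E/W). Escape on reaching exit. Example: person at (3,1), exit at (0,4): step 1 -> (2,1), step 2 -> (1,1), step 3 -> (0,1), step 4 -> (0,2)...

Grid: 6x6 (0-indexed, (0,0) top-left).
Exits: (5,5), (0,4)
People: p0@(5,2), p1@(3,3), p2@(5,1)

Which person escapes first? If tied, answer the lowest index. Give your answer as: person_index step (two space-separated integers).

Step 1: p0:(5,2)->(5,3) | p1:(3,3)->(4,3) | p2:(5,1)->(5,2)
Step 2: p0:(5,3)->(5,4) | p1:(4,3)->(5,3) | p2:(5,2)->(5,3)
Step 3: p0:(5,4)->(5,5)->EXIT | p1:(5,3)->(5,4) | p2:(5,3)->(5,4)
Step 4: p0:escaped | p1:(5,4)->(5,5)->EXIT | p2:(5,4)->(5,5)->EXIT
Exit steps: [3, 4, 4]
First to escape: p0 at step 3

Answer: 0 3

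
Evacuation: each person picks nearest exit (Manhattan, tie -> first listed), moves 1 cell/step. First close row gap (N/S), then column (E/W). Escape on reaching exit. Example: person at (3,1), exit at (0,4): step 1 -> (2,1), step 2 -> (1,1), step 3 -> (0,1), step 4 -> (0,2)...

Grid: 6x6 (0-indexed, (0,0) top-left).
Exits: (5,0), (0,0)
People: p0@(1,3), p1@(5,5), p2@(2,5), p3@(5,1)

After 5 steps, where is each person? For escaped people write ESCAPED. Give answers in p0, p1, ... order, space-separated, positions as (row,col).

Step 1: p0:(1,3)->(0,3) | p1:(5,5)->(5,4) | p2:(2,5)->(1,5) | p3:(5,1)->(5,0)->EXIT
Step 2: p0:(0,3)->(0,2) | p1:(5,4)->(5,3) | p2:(1,5)->(0,5) | p3:escaped
Step 3: p0:(0,2)->(0,1) | p1:(5,3)->(5,2) | p2:(0,5)->(0,4) | p3:escaped
Step 4: p0:(0,1)->(0,0)->EXIT | p1:(5,2)->(5,1) | p2:(0,4)->(0,3) | p3:escaped
Step 5: p0:escaped | p1:(5,1)->(5,0)->EXIT | p2:(0,3)->(0,2) | p3:escaped

ESCAPED ESCAPED (0,2) ESCAPED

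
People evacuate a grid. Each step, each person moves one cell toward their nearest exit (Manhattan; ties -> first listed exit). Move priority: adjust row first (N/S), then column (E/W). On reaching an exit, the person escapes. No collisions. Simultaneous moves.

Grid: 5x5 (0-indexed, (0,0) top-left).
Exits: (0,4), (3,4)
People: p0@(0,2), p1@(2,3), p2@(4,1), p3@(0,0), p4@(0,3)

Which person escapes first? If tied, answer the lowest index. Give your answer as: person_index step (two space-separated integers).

Answer: 4 1

Derivation:
Step 1: p0:(0,2)->(0,3) | p1:(2,3)->(3,3) | p2:(4,1)->(3,1) | p3:(0,0)->(0,1) | p4:(0,3)->(0,4)->EXIT
Step 2: p0:(0,3)->(0,4)->EXIT | p1:(3,3)->(3,4)->EXIT | p2:(3,1)->(3,2) | p3:(0,1)->(0,2) | p4:escaped
Step 3: p0:escaped | p1:escaped | p2:(3,2)->(3,3) | p3:(0,2)->(0,3) | p4:escaped
Step 4: p0:escaped | p1:escaped | p2:(3,3)->(3,4)->EXIT | p3:(0,3)->(0,4)->EXIT | p4:escaped
Exit steps: [2, 2, 4, 4, 1]
First to escape: p4 at step 1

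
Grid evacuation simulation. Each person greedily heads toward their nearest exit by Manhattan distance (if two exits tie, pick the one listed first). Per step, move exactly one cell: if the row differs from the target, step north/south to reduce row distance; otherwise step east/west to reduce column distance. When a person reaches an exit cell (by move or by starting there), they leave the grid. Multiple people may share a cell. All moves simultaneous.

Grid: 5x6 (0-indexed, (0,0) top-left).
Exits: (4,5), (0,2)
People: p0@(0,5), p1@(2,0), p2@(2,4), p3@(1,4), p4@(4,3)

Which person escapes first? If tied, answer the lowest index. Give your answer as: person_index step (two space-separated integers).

Answer: 4 2

Derivation:
Step 1: p0:(0,5)->(0,4) | p1:(2,0)->(1,0) | p2:(2,4)->(3,4) | p3:(1,4)->(0,4) | p4:(4,3)->(4,4)
Step 2: p0:(0,4)->(0,3) | p1:(1,0)->(0,0) | p2:(3,4)->(4,4) | p3:(0,4)->(0,3) | p4:(4,4)->(4,5)->EXIT
Step 3: p0:(0,3)->(0,2)->EXIT | p1:(0,0)->(0,1) | p2:(4,4)->(4,5)->EXIT | p3:(0,3)->(0,2)->EXIT | p4:escaped
Step 4: p0:escaped | p1:(0,1)->(0,2)->EXIT | p2:escaped | p3:escaped | p4:escaped
Exit steps: [3, 4, 3, 3, 2]
First to escape: p4 at step 2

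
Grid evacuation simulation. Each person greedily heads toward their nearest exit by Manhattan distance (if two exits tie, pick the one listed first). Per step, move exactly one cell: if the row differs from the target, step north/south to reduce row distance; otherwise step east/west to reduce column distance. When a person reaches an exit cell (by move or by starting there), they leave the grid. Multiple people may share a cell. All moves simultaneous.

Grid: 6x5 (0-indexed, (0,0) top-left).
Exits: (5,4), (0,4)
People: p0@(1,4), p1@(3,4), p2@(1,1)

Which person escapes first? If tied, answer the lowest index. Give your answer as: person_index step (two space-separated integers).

Answer: 0 1

Derivation:
Step 1: p0:(1,4)->(0,4)->EXIT | p1:(3,4)->(4,4) | p2:(1,1)->(0,1)
Step 2: p0:escaped | p1:(4,4)->(5,4)->EXIT | p2:(0,1)->(0,2)
Step 3: p0:escaped | p1:escaped | p2:(0,2)->(0,3)
Step 4: p0:escaped | p1:escaped | p2:(0,3)->(0,4)->EXIT
Exit steps: [1, 2, 4]
First to escape: p0 at step 1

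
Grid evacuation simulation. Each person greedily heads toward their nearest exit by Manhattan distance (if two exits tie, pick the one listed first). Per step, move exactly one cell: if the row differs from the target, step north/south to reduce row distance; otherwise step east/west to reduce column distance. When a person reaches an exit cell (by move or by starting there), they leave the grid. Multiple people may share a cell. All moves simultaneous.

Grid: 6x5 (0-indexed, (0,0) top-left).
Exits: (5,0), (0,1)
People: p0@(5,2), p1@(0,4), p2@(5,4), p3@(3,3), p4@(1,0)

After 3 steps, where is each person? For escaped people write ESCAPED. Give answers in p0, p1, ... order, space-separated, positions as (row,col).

Step 1: p0:(5,2)->(5,1) | p1:(0,4)->(0,3) | p2:(5,4)->(5,3) | p3:(3,3)->(4,3) | p4:(1,0)->(0,0)
Step 2: p0:(5,1)->(5,0)->EXIT | p1:(0,3)->(0,2) | p2:(5,3)->(5,2) | p3:(4,3)->(5,3) | p4:(0,0)->(0,1)->EXIT
Step 3: p0:escaped | p1:(0,2)->(0,1)->EXIT | p2:(5,2)->(5,1) | p3:(5,3)->(5,2) | p4:escaped

ESCAPED ESCAPED (5,1) (5,2) ESCAPED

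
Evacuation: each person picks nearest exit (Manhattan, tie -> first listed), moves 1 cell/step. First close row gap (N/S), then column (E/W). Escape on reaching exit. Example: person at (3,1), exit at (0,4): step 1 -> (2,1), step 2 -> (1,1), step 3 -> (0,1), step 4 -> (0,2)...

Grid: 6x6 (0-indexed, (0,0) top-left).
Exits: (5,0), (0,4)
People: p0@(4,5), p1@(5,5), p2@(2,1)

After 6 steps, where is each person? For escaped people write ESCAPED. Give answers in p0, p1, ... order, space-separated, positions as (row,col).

Step 1: p0:(4,5)->(3,5) | p1:(5,5)->(5,4) | p2:(2,1)->(3,1)
Step 2: p0:(3,5)->(2,5) | p1:(5,4)->(5,3) | p2:(3,1)->(4,1)
Step 3: p0:(2,5)->(1,5) | p1:(5,3)->(5,2) | p2:(4,1)->(5,1)
Step 4: p0:(1,5)->(0,5) | p1:(5,2)->(5,1) | p2:(5,1)->(5,0)->EXIT
Step 5: p0:(0,5)->(0,4)->EXIT | p1:(5,1)->(5,0)->EXIT | p2:escaped

ESCAPED ESCAPED ESCAPED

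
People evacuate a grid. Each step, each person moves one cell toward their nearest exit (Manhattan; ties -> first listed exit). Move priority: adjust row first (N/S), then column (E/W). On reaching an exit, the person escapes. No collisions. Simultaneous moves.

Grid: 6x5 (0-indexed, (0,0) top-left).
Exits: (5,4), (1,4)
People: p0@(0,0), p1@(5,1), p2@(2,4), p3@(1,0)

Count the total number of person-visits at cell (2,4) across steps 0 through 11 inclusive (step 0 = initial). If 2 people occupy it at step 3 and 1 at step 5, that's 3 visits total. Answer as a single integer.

Step 0: p0@(0,0) p1@(5,1) p2@(2,4) p3@(1,0) -> at (2,4): 1 [p2], cum=1
Step 1: p0@(1,0) p1@(5,2) p2@ESC p3@(1,1) -> at (2,4): 0 [-], cum=1
Step 2: p0@(1,1) p1@(5,3) p2@ESC p3@(1,2) -> at (2,4): 0 [-], cum=1
Step 3: p0@(1,2) p1@ESC p2@ESC p3@(1,3) -> at (2,4): 0 [-], cum=1
Step 4: p0@(1,3) p1@ESC p2@ESC p3@ESC -> at (2,4): 0 [-], cum=1
Step 5: p0@ESC p1@ESC p2@ESC p3@ESC -> at (2,4): 0 [-], cum=1
Total visits = 1

Answer: 1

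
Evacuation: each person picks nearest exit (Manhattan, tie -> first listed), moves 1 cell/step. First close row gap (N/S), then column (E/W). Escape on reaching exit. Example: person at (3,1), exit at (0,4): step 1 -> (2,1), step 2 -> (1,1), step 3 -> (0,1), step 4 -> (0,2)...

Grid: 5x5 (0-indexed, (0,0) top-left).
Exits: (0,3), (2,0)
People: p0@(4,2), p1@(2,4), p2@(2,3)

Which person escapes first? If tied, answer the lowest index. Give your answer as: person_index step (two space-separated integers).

Step 1: p0:(4,2)->(3,2) | p1:(2,4)->(1,4) | p2:(2,3)->(1,3)
Step 2: p0:(3,2)->(2,2) | p1:(1,4)->(0,4) | p2:(1,3)->(0,3)->EXIT
Step 3: p0:(2,2)->(2,1) | p1:(0,4)->(0,3)->EXIT | p2:escaped
Step 4: p0:(2,1)->(2,0)->EXIT | p1:escaped | p2:escaped
Exit steps: [4, 3, 2]
First to escape: p2 at step 2

Answer: 2 2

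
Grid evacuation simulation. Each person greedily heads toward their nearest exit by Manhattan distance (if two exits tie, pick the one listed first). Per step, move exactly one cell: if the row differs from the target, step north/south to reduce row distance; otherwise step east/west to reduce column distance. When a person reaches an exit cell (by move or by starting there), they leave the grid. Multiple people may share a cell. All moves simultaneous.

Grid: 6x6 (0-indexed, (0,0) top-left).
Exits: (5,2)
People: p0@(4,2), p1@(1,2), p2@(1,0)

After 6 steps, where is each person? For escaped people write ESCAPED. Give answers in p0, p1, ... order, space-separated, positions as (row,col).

Step 1: p0:(4,2)->(5,2)->EXIT | p1:(1,2)->(2,2) | p2:(1,0)->(2,0)
Step 2: p0:escaped | p1:(2,2)->(3,2) | p2:(2,0)->(3,0)
Step 3: p0:escaped | p1:(3,2)->(4,2) | p2:(3,0)->(4,0)
Step 4: p0:escaped | p1:(4,2)->(5,2)->EXIT | p2:(4,0)->(5,0)
Step 5: p0:escaped | p1:escaped | p2:(5,0)->(5,1)
Step 6: p0:escaped | p1:escaped | p2:(5,1)->(5,2)->EXIT

ESCAPED ESCAPED ESCAPED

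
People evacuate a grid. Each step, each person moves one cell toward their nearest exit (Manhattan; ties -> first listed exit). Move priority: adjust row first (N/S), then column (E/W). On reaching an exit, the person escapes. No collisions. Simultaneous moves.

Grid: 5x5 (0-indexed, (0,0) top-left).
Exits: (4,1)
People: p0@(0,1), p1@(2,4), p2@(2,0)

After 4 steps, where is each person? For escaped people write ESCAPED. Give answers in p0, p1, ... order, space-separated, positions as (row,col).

Step 1: p0:(0,1)->(1,1) | p1:(2,4)->(3,4) | p2:(2,0)->(3,0)
Step 2: p0:(1,1)->(2,1) | p1:(3,4)->(4,4) | p2:(3,0)->(4,0)
Step 3: p0:(2,1)->(3,1) | p1:(4,4)->(4,3) | p2:(4,0)->(4,1)->EXIT
Step 4: p0:(3,1)->(4,1)->EXIT | p1:(4,3)->(4,2) | p2:escaped

ESCAPED (4,2) ESCAPED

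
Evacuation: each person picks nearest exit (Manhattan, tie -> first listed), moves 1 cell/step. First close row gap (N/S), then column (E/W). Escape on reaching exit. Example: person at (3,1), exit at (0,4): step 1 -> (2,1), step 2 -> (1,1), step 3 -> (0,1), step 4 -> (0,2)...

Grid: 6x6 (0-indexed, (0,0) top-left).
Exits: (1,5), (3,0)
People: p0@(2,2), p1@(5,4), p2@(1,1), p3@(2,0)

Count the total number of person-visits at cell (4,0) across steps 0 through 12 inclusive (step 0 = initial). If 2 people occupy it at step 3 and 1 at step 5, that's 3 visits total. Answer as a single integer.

Step 0: p0@(2,2) p1@(5,4) p2@(1,1) p3@(2,0) -> at (4,0): 0 [-], cum=0
Step 1: p0@(3,2) p1@(4,4) p2@(2,1) p3@ESC -> at (4,0): 0 [-], cum=0
Step 2: p0@(3,1) p1@(3,4) p2@(3,1) p3@ESC -> at (4,0): 0 [-], cum=0
Step 3: p0@ESC p1@(2,4) p2@ESC p3@ESC -> at (4,0): 0 [-], cum=0
Step 4: p0@ESC p1@(1,4) p2@ESC p3@ESC -> at (4,0): 0 [-], cum=0
Step 5: p0@ESC p1@ESC p2@ESC p3@ESC -> at (4,0): 0 [-], cum=0
Total visits = 0

Answer: 0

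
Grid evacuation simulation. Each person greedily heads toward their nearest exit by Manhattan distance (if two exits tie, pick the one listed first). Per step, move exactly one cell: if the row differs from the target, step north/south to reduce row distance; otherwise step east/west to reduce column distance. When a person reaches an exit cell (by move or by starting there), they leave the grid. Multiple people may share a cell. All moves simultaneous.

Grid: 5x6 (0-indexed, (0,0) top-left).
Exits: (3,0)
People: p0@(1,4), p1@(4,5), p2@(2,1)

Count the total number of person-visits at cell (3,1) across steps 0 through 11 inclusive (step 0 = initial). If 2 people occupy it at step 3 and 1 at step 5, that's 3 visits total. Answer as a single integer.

Step 0: p0@(1,4) p1@(4,5) p2@(2,1) -> at (3,1): 0 [-], cum=0
Step 1: p0@(2,4) p1@(3,5) p2@(3,1) -> at (3,1): 1 [p2], cum=1
Step 2: p0@(3,4) p1@(3,4) p2@ESC -> at (3,1): 0 [-], cum=1
Step 3: p0@(3,3) p1@(3,3) p2@ESC -> at (3,1): 0 [-], cum=1
Step 4: p0@(3,2) p1@(3,2) p2@ESC -> at (3,1): 0 [-], cum=1
Step 5: p0@(3,1) p1@(3,1) p2@ESC -> at (3,1): 2 [p0,p1], cum=3
Step 6: p0@ESC p1@ESC p2@ESC -> at (3,1): 0 [-], cum=3
Total visits = 3

Answer: 3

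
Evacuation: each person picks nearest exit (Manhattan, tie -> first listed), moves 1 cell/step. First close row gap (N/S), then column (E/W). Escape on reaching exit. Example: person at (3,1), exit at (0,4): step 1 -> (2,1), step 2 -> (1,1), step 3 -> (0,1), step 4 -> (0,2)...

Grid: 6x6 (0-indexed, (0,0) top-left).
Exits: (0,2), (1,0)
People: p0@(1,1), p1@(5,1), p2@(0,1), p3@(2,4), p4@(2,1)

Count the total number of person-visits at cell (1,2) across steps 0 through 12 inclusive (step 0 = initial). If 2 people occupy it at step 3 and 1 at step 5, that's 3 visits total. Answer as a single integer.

Answer: 0

Derivation:
Step 0: p0@(1,1) p1@(5,1) p2@(0,1) p3@(2,4) p4@(2,1) -> at (1,2): 0 [-], cum=0
Step 1: p0@ESC p1@(4,1) p2@ESC p3@(1,4) p4@(1,1) -> at (1,2): 0 [-], cum=0
Step 2: p0@ESC p1@(3,1) p2@ESC p3@(0,4) p4@ESC -> at (1,2): 0 [-], cum=0
Step 3: p0@ESC p1@(2,1) p2@ESC p3@(0,3) p4@ESC -> at (1,2): 0 [-], cum=0
Step 4: p0@ESC p1@(1,1) p2@ESC p3@ESC p4@ESC -> at (1,2): 0 [-], cum=0
Step 5: p0@ESC p1@ESC p2@ESC p3@ESC p4@ESC -> at (1,2): 0 [-], cum=0
Total visits = 0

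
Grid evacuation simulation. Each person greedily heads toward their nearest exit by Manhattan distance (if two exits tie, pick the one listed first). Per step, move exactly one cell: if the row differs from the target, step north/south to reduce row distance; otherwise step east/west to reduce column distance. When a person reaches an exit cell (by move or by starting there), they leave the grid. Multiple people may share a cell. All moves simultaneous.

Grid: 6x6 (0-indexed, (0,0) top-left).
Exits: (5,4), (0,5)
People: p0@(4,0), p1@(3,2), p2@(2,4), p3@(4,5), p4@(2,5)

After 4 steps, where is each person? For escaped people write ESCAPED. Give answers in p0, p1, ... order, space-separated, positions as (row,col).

Step 1: p0:(4,0)->(5,0) | p1:(3,2)->(4,2) | p2:(2,4)->(3,4) | p3:(4,5)->(5,5) | p4:(2,5)->(1,5)
Step 2: p0:(5,0)->(5,1) | p1:(4,2)->(5,2) | p2:(3,4)->(4,4) | p3:(5,5)->(5,4)->EXIT | p4:(1,5)->(0,5)->EXIT
Step 3: p0:(5,1)->(5,2) | p1:(5,2)->(5,3) | p2:(4,4)->(5,4)->EXIT | p3:escaped | p4:escaped
Step 4: p0:(5,2)->(5,3) | p1:(5,3)->(5,4)->EXIT | p2:escaped | p3:escaped | p4:escaped

(5,3) ESCAPED ESCAPED ESCAPED ESCAPED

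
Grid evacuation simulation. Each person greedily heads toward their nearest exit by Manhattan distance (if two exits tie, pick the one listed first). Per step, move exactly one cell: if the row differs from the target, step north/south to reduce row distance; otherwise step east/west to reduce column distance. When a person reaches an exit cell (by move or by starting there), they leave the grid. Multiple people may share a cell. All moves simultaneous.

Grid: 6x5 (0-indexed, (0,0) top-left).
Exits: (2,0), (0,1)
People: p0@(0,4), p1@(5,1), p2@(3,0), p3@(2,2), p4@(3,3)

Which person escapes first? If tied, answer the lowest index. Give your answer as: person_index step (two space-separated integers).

Step 1: p0:(0,4)->(0,3) | p1:(5,1)->(4,1) | p2:(3,0)->(2,0)->EXIT | p3:(2,2)->(2,1) | p4:(3,3)->(2,3)
Step 2: p0:(0,3)->(0,2) | p1:(4,1)->(3,1) | p2:escaped | p3:(2,1)->(2,0)->EXIT | p4:(2,3)->(2,2)
Step 3: p0:(0,2)->(0,1)->EXIT | p1:(3,1)->(2,1) | p2:escaped | p3:escaped | p4:(2,2)->(2,1)
Step 4: p0:escaped | p1:(2,1)->(2,0)->EXIT | p2:escaped | p3:escaped | p4:(2,1)->(2,0)->EXIT
Exit steps: [3, 4, 1, 2, 4]
First to escape: p2 at step 1

Answer: 2 1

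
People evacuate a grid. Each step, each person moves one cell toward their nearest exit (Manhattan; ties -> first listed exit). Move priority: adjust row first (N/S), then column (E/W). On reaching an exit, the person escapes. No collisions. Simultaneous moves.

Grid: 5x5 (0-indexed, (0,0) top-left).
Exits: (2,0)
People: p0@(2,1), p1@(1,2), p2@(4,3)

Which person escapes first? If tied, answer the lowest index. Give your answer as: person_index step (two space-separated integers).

Answer: 0 1

Derivation:
Step 1: p0:(2,1)->(2,0)->EXIT | p1:(1,2)->(2,2) | p2:(4,3)->(3,3)
Step 2: p0:escaped | p1:(2,2)->(2,1) | p2:(3,3)->(2,3)
Step 3: p0:escaped | p1:(2,1)->(2,0)->EXIT | p2:(2,3)->(2,2)
Step 4: p0:escaped | p1:escaped | p2:(2,2)->(2,1)
Step 5: p0:escaped | p1:escaped | p2:(2,1)->(2,0)->EXIT
Exit steps: [1, 3, 5]
First to escape: p0 at step 1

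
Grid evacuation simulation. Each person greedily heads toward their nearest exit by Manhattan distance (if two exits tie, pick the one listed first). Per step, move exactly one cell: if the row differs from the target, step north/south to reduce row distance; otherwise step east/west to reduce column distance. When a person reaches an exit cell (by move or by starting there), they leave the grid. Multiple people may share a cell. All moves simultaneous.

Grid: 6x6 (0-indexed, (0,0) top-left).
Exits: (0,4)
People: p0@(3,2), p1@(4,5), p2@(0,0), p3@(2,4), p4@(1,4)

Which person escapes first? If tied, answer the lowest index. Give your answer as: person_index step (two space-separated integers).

Step 1: p0:(3,2)->(2,2) | p1:(4,5)->(3,5) | p2:(0,0)->(0,1) | p3:(2,4)->(1,4) | p4:(1,4)->(0,4)->EXIT
Step 2: p0:(2,2)->(1,2) | p1:(3,5)->(2,5) | p2:(0,1)->(0,2) | p3:(1,4)->(0,4)->EXIT | p4:escaped
Step 3: p0:(1,2)->(0,2) | p1:(2,5)->(1,5) | p2:(0,2)->(0,3) | p3:escaped | p4:escaped
Step 4: p0:(0,2)->(0,3) | p1:(1,5)->(0,5) | p2:(0,3)->(0,4)->EXIT | p3:escaped | p4:escaped
Step 5: p0:(0,3)->(0,4)->EXIT | p1:(0,5)->(0,4)->EXIT | p2:escaped | p3:escaped | p4:escaped
Exit steps: [5, 5, 4, 2, 1]
First to escape: p4 at step 1

Answer: 4 1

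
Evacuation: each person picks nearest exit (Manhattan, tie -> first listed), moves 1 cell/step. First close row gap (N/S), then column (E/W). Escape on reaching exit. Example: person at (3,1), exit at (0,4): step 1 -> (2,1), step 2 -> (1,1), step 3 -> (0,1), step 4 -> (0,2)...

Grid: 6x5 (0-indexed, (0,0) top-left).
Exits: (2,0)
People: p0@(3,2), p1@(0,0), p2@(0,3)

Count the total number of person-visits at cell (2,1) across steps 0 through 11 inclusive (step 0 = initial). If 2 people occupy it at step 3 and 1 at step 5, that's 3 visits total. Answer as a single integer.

Step 0: p0@(3,2) p1@(0,0) p2@(0,3) -> at (2,1): 0 [-], cum=0
Step 1: p0@(2,2) p1@(1,0) p2@(1,3) -> at (2,1): 0 [-], cum=0
Step 2: p0@(2,1) p1@ESC p2@(2,3) -> at (2,1): 1 [p0], cum=1
Step 3: p0@ESC p1@ESC p2@(2,2) -> at (2,1): 0 [-], cum=1
Step 4: p0@ESC p1@ESC p2@(2,1) -> at (2,1): 1 [p2], cum=2
Step 5: p0@ESC p1@ESC p2@ESC -> at (2,1): 0 [-], cum=2
Total visits = 2

Answer: 2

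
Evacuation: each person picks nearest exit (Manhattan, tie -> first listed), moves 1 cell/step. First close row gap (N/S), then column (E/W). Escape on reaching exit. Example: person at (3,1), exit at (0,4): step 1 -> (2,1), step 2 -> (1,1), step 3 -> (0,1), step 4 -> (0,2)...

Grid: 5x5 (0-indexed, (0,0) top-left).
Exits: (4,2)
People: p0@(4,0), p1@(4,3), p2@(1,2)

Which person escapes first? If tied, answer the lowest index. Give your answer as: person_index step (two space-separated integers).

Step 1: p0:(4,0)->(4,1) | p1:(4,3)->(4,2)->EXIT | p2:(1,2)->(2,2)
Step 2: p0:(4,1)->(4,2)->EXIT | p1:escaped | p2:(2,2)->(3,2)
Step 3: p0:escaped | p1:escaped | p2:(3,2)->(4,2)->EXIT
Exit steps: [2, 1, 3]
First to escape: p1 at step 1

Answer: 1 1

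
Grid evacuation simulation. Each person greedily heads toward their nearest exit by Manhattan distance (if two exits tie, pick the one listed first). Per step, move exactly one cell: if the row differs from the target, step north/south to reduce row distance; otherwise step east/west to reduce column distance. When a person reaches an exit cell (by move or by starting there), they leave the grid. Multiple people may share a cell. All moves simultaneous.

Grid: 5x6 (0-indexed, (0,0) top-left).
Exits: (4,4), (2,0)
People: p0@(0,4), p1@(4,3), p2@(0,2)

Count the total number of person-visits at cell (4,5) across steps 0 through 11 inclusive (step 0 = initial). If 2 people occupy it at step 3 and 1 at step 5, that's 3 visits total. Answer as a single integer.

Answer: 0

Derivation:
Step 0: p0@(0,4) p1@(4,3) p2@(0,2) -> at (4,5): 0 [-], cum=0
Step 1: p0@(1,4) p1@ESC p2@(1,2) -> at (4,5): 0 [-], cum=0
Step 2: p0@(2,4) p1@ESC p2@(2,2) -> at (4,5): 0 [-], cum=0
Step 3: p0@(3,4) p1@ESC p2@(2,1) -> at (4,5): 0 [-], cum=0
Step 4: p0@ESC p1@ESC p2@ESC -> at (4,5): 0 [-], cum=0
Total visits = 0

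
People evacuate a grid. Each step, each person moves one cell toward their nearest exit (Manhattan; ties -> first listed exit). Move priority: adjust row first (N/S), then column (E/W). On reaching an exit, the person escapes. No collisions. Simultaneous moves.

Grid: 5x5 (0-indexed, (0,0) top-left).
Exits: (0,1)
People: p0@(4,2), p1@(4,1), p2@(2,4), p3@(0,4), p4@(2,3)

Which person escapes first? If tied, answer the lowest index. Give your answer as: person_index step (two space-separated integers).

Step 1: p0:(4,2)->(3,2) | p1:(4,1)->(3,1) | p2:(2,4)->(1,4) | p3:(0,4)->(0,3) | p4:(2,3)->(1,3)
Step 2: p0:(3,2)->(2,2) | p1:(3,1)->(2,1) | p2:(1,4)->(0,4) | p3:(0,3)->(0,2) | p4:(1,3)->(0,3)
Step 3: p0:(2,2)->(1,2) | p1:(2,1)->(1,1) | p2:(0,4)->(0,3) | p3:(0,2)->(0,1)->EXIT | p4:(0,3)->(0,2)
Step 4: p0:(1,2)->(0,2) | p1:(1,1)->(0,1)->EXIT | p2:(0,3)->(0,2) | p3:escaped | p4:(0,2)->(0,1)->EXIT
Step 5: p0:(0,2)->(0,1)->EXIT | p1:escaped | p2:(0,2)->(0,1)->EXIT | p3:escaped | p4:escaped
Exit steps: [5, 4, 5, 3, 4]
First to escape: p3 at step 3

Answer: 3 3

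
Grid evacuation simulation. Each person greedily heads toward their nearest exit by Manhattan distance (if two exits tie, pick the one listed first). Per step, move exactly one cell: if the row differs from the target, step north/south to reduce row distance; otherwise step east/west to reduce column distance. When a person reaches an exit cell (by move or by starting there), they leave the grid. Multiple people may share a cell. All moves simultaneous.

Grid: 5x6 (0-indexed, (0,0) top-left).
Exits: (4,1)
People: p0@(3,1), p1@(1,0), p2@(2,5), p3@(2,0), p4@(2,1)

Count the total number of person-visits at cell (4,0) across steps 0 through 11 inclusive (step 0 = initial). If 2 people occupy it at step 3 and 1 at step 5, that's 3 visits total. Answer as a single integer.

Answer: 2

Derivation:
Step 0: p0@(3,1) p1@(1,0) p2@(2,5) p3@(2,0) p4@(2,1) -> at (4,0): 0 [-], cum=0
Step 1: p0@ESC p1@(2,0) p2@(3,5) p3@(3,0) p4@(3,1) -> at (4,0): 0 [-], cum=0
Step 2: p0@ESC p1@(3,0) p2@(4,5) p3@(4,0) p4@ESC -> at (4,0): 1 [p3], cum=1
Step 3: p0@ESC p1@(4,0) p2@(4,4) p3@ESC p4@ESC -> at (4,0): 1 [p1], cum=2
Step 4: p0@ESC p1@ESC p2@(4,3) p3@ESC p4@ESC -> at (4,0): 0 [-], cum=2
Step 5: p0@ESC p1@ESC p2@(4,2) p3@ESC p4@ESC -> at (4,0): 0 [-], cum=2
Step 6: p0@ESC p1@ESC p2@ESC p3@ESC p4@ESC -> at (4,0): 0 [-], cum=2
Total visits = 2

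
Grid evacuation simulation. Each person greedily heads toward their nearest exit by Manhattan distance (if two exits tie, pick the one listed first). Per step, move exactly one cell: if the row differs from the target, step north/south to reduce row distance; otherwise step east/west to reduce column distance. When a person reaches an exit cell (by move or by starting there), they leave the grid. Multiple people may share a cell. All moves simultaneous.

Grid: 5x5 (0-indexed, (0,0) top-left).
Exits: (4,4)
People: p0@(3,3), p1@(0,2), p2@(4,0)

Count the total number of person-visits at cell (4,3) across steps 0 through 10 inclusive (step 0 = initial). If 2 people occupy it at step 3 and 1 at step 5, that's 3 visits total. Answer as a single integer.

Step 0: p0@(3,3) p1@(0,2) p2@(4,0) -> at (4,3): 0 [-], cum=0
Step 1: p0@(4,3) p1@(1,2) p2@(4,1) -> at (4,3): 1 [p0], cum=1
Step 2: p0@ESC p1@(2,2) p2@(4,2) -> at (4,3): 0 [-], cum=1
Step 3: p0@ESC p1@(3,2) p2@(4,3) -> at (4,3): 1 [p2], cum=2
Step 4: p0@ESC p1@(4,2) p2@ESC -> at (4,3): 0 [-], cum=2
Step 5: p0@ESC p1@(4,3) p2@ESC -> at (4,3): 1 [p1], cum=3
Step 6: p0@ESC p1@ESC p2@ESC -> at (4,3): 0 [-], cum=3
Total visits = 3

Answer: 3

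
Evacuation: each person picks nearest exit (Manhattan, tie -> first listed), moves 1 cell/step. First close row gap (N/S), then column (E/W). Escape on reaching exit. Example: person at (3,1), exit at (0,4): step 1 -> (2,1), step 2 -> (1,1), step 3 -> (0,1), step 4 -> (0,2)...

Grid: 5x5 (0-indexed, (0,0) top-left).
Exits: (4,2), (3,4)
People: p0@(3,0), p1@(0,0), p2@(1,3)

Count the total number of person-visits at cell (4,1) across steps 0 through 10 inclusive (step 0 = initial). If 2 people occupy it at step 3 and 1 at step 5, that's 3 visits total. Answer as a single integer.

Step 0: p0@(3,0) p1@(0,0) p2@(1,3) -> at (4,1): 0 [-], cum=0
Step 1: p0@(4,0) p1@(1,0) p2@(2,3) -> at (4,1): 0 [-], cum=0
Step 2: p0@(4,1) p1@(2,0) p2@(3,3) -> at (4,1): 1 [p0], cum=1
Step 3: p0@ESC p1@(3,0) p2@ESC -> at (4,1): 0 [-], cum=1
Step 4: p0@ESC p1@(4,0) p2@ESC -> at (4,1): 0 [-], cum=1
Step 5: p0@ESC p1@(4,1) p2@ESC -> at (4,1): 1 [p1], cum=2
Step 6: p0@ESC p1@ESC p2@ESC -> at (4,1): 0 [-], cum=2
Total visits = 2

Answer: 2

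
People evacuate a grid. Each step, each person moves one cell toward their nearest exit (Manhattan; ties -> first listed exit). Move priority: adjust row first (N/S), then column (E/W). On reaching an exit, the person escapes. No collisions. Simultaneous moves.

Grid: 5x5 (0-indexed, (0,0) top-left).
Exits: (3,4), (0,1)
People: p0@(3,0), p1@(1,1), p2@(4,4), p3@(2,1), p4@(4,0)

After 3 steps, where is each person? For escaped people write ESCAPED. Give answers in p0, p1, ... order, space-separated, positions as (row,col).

Step 1: p0:(3,0)->(3,1) | p1:(1,1)->(0,1)->EXIT | p2:(4,4)->(3,4)->EXIT | p3:(2,1)->(1,1) | p4:(4,0)->(3,0)
Step 2: p0:(3,1)->(3,2) | p1:escaped | p2:escaped | p3:(1,1)->(0,1)->EXIT | p4:(3,0)->(3,1)
Step 3: p0:(3,2)->(3,3) | p1:escaped | p2:escaped | p3:escaped | p4:(3,1)->(3,2)

(3,3) ESCAPED ESCAPED ESCAPED (3,2)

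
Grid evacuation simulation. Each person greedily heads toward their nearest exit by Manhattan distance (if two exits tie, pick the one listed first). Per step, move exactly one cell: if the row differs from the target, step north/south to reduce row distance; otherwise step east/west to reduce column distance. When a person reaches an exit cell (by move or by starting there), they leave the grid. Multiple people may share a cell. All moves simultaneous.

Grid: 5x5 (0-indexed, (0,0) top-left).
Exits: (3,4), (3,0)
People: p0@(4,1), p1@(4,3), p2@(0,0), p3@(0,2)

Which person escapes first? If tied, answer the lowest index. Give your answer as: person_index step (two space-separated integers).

Answer: 0 2

Derivation:
Step 1: p0:(4,1)->(3,1) | p1:(4,3)->(3,3) | p2:(0,0)->(1,0) | p3:(0,2)->(1,2)
Step 2: p0:(3,1)->(3,0)->EXIT | p1:(3,3)->(3,4)->EXIT | p2:(1,0)->(2,0) | p3:(1,2)->(2,2)
Step 3: p0:escaped | p1:escaped | p2:(2,0)->(3,0)->EXIT | p3:(2,2)->(3,2)
Step 4: p0:escaped | p1:escaped | p2:escaped | p3:(3,2)->(3,3)
Step 5: p0:escaped | p1:escaped | p2:escaped | p3:(3,3)->(3,4)->EXIT
Exit steps: [2, 2, 3, 5]
First to escape: p0 at step 2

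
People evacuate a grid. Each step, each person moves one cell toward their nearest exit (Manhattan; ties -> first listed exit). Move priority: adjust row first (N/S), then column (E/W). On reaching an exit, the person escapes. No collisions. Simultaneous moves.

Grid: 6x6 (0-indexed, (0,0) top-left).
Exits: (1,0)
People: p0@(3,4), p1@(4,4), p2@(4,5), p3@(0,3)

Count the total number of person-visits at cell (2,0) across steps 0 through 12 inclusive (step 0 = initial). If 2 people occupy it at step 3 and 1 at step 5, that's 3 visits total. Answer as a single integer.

Step 0: p0@(3,4) p1@(4,4) p2@(4,5) p3@(0,3) -> at (2,0): 0 [-], cum=0
Step 1: p0@(2,4) p1@(3,4) p2@(3,5) p3@(1,3) -> at (2,0): 0 [-], cum=0
Step 2: p0@(1,4) p1@(2,4) p2@(2,5) p3@(1,2) -> at (2,0): 0 [-], cum=0
Step 3: p0@(1,3) p1@(1,4) p2@(1,5) p3@(1,1) -> at (2,0): 0 [-], cum=0
Step 4: p0@(1,2) p1@(1,3) p2@(1,4) p3@ESC -> at (2,0): 0 [-], cum=0
Step 5: p0@(1,1) p1@(1,2) p2@(1,3) p3@ESC -> at (2,0): 0 [-], cum=0
Step 6: p0@ESC p1@(1,1) p2@(1,2) p3@ESC -> at (2,0): 0 [-], cum=0
Step 7: p0@ESC p1@ESC p2@(1,1) p3@ESC -> at (2,0): 0 [-], cum=0
Step 8: p0@ESC p1@ESC p2@ESC p3@ESC -> at (2,0): 0 [-], cum=0
Total visits = 0

Answer: 0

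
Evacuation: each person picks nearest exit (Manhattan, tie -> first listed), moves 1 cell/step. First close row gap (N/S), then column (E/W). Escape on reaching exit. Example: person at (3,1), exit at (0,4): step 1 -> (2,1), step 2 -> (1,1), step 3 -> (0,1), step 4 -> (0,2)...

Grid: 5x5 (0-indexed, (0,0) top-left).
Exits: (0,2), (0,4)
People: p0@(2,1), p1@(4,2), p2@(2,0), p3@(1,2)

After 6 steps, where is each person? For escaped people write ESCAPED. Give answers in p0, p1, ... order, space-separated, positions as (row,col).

Step 1: p0:(2,1)->(1,1) | p1:(4,2)->(3,2) | p2:(2,0)->(1,0) | p3:(1,2)->(0,2)->EXIT
Step 2: p0:(1,1)->(0,1) | p1:(3,2)->(2,2) | p2:(1,0)->(0,0) | p3:escaped
Step 3: p0:(0,1)->(0,2)->EXIT | p1:(2,2)->(1,2) | p2:(0,0)->(0,1) | p3:escaped
Step 4: p0:escaped | p1:(1,2)->(0,2)->EXIT | p2:(0,1)->(0,2)->EXIT | p3:escaped

ESCAPED ESCAPED ESCAPED ESCAPED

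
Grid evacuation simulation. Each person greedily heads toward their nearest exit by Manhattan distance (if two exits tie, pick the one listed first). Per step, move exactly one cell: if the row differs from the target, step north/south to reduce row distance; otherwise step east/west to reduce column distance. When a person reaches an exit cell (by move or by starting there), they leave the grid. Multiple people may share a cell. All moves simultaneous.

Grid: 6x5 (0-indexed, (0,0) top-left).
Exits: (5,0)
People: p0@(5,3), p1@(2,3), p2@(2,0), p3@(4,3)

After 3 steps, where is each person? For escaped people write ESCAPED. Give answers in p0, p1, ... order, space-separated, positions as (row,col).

Step 1: p0:(5,3)->(5,2) | p1:(2,3)->(3,3) | p2:(2,0)->(3,0) | p3:(4,3)->(5,3)
Step 2: p0:(5,2)->(5,1) | p1:(3,3)->(4,3) | p2:(3,0)->(4,0) | p3:(5,3)->(5,2)
Step 3: p0:(5,1)->(5,0)->EXIT | p1:(4,3)->(5,3) | p2:(4,0)->(5,0)->EXIT | p3:(5,2)->(5,1)

ESCAPED (5,3) ESCAPED (5,1)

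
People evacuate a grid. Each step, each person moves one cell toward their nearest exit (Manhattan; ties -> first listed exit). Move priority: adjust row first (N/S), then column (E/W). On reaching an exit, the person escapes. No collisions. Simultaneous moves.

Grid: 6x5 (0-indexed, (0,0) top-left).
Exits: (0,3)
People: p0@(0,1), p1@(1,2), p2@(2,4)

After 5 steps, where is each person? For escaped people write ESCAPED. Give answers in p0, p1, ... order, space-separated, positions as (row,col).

Step 1: p0:(0,1)->(0,2) | p1:(1,2)->(0,2) | p2:(2,4)->(1,4)
Step 2: p0:(0,2)->(0,3)->EXIT | p1:(0,2)->(0,3)->EXIT | p2:(1,4)->(0,4)
Step 3: p0:escaped | p1:escaped | p2:(0,4)->(0,3)->EXIT

ESCAPED ESCAPED ESCAPED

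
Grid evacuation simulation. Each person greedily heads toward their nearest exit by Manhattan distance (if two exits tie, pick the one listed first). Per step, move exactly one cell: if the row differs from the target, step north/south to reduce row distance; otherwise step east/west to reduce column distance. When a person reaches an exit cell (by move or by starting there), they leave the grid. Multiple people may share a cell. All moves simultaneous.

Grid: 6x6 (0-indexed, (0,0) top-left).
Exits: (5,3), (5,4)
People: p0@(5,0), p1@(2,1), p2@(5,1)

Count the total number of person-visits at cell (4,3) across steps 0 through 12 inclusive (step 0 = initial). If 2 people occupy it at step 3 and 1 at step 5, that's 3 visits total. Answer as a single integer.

Step 0: p0@(5,0) p1@(2,1) p2@(5,1) -> at (4,3): 0 [-], cum=0
Step 1: p0@(5,1) p1@(3,1) p2@(5,2) -> at (4,3): 0 [-], cum=0
Step 2: p0@(5,2) p1@(4,1) p2@ESC -> at (4,3): 0 [-], cum=0
Step 3: p0@ESC p1@(5,1) p2@ESC -> at (4,3): 0 [-], cum=0
Step 4: p0@ESC p1@(5,2) p2@ESC -> at (4,3): 0 [-], cum=0
Step 5: p0@ESC p1@ESC p2@ESC -> at (4,3): 0 [-], cum=0
Total visits = 0

Answer: 0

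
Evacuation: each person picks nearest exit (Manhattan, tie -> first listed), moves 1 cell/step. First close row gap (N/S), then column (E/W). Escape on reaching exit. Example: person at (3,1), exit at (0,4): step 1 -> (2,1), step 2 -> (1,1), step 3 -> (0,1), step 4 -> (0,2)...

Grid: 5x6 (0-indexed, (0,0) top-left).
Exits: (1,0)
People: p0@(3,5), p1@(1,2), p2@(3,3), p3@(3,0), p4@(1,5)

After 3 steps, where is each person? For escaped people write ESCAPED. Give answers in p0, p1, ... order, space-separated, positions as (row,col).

Step 1: p0:(3,5)->(2,5) | p1:(1,2)->(1,1) | p2:(3,3)->(2,3) | p3:(3,0)->(2,0) | p4:(1,5)->(1,4)
Step 2: p0:(2,5)->(1,5) | p1:(1,1)->(1,0)->EXIT | p2:(2,3)->(1,3) | p3:(2,0)->(1,0)->EXIT | p4:(1,4)->(1,3)
Step 3: p0:(1,5)->(1,4) | p1:escaped | p2:(1,3)->(1,2) | p3:escaped | p4:(1,3)->(1,2)

(1,4) ESCAPED (1,2) ESCAPED (1,2)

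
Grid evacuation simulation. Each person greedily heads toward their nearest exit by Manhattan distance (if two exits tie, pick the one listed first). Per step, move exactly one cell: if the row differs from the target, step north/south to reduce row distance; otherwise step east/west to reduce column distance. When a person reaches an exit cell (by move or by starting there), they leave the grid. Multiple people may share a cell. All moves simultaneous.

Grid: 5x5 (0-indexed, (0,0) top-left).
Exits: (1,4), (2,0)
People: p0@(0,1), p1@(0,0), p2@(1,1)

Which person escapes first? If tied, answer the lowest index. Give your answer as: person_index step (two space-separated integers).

Answer: 1 2

Derivation:
Step 1: p0:(0,1)->(1,1) | p1:(0,0)->(1,0) | p2:(1,1)->(2,1)
Step 2: p0:(1,1)->(2,1) | p1:(1,0)->(2,0)->EXIT | p2:(2,1)->(2,0)->EXIT
Step 3: p0:(2,1)->(2,0)->EXIT | p1:escaped | p2:escaped
Exit steps: [3, 2, 2]
First to escape: p1 at step 2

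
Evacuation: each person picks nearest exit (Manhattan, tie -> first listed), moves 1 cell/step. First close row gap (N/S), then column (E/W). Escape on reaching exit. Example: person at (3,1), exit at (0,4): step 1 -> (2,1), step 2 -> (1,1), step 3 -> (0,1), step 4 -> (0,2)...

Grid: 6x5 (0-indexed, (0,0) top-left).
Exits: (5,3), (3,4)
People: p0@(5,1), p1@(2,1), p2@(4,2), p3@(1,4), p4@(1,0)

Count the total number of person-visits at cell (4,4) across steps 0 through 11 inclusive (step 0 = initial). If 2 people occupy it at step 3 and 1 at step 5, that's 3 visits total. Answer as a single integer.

Answer: 0

Derivation:
Step 0: p0@(5,1) p1@(2,1) p2@(4,2) p3@(1,4) p4@(1,0) -> at (4,4): 0 [-], cum=0
Step 1: p0@(5,2) p1@(3,1) p2@(5,2) p3@(2,4) p4@(2,0) -> at (4,4): 0 [-], cum=0
Step 2: p0@ESC p1@(3,2) p2@ESC p3@ESC p4@(3,0) -> at (4,4): 0 [-], cum=0
Step 3: p0@ESC p1@(3,3) p2@ESC p3@ESC p4@(3,1) -> at (4,4): 0 [-], cum=0
Step 4: p0@ESC p1@ESC p2@ESC p3@ESC p4@(3,2) -> at (4,4): 0 [-], cum=0
Step 5: p0@ESC p1@ESC p2@ESC p3@ESC p4@(3,3) -> at (4,4): 0 [-], cum=0
Step 6: p0@ESC p1@ESC p2@ESC p3@ESC p4@ESC -> at (4,4): 0 [-], cum=0
Total visits = 0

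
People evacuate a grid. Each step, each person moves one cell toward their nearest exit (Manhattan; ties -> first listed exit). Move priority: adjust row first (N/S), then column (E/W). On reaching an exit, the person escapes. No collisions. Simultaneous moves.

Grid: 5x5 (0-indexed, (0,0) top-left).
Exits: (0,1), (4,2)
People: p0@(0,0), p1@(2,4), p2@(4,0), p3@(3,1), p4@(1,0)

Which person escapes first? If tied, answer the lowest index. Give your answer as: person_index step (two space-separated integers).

Step 1: p0:(0,0)->(0,1)->EXIT | p1:(2,4)->(3,4) | p2:(4,0)->(4,1) | p3:(3,1)->(4,1) | p4:(1,0)->(0,0)
Step 2: p0:escaped | p1:(3,4)->(4,4) | p2:(4,1)->(4,2)->EXIT | p3:(4,1)->(4,2)->EXIT | p4:(0,0)->(0,1)->EXIT
Step 3: p0:escaped | p1:(4,4)->(4,3) | p2:escaped | p3:escaped | p4:escaped
Step 4: p0:escaped | p1:(4,3)->(4,2)->EXIT | p2:escaped | p3:escaped | p4:escaped
Exit steps: [1, 4, 2, 2, 2]
First to escape: p0 at step 1

Answer: 0 1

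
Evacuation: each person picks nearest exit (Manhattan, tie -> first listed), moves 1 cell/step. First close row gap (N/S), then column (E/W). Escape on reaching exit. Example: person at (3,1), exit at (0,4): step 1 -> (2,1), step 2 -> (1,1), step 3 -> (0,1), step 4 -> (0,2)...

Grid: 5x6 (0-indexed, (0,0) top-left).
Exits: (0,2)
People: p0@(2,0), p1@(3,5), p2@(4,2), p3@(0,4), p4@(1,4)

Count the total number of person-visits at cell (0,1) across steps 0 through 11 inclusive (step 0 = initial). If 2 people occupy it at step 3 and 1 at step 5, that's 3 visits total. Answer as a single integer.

Step 0: p0@(2,0) p1@(3,5) p2@(4,2) p3@(0,4) p4@(1,4) -> at (0,1): 0 [-], cum=0
Step 1: p0@(1,0) p1@(2,5) p2@(3,2) p3@(0,3) p4@(0,4) -> at (0,1): 0 [-], cum=0
Step 2: p0@(0,0) p1@(1,5) p2@(2,2) p3@ESC p4@(0,3) -> at (0,1): 0 [-], cum=0
Step 3: p0@(0,1) p1@(0,5) p2@(1,2) p3@ESC p4@ESC -> at (0,1): 1 [p0], cum=1
Step 4: p0@ESC p1@(0,4) p2@ESC p3@ESC p4@ESC -> at (0,1): 0 [-], cum=1
Step 5: p0@ESC p1@(0,3) p2@ESC p3@ESC p4@ESC -> at (0,1): 0 [-], cum=1
Step 6: p0@ESC p1@ESC p2@ESC p3@ESC p4@ESC -> at (0,1): 0 [-], cum=1
Total visits = 1

Answer: 1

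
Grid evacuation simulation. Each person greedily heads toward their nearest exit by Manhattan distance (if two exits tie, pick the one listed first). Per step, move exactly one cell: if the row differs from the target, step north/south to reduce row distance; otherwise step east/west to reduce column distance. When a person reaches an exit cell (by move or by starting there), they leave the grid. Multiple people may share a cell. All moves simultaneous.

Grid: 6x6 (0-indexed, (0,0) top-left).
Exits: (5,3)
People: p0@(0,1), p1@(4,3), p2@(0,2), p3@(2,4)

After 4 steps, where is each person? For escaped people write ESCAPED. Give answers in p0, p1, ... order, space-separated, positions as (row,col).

Step 1: p0:(0,1)->(1,1) | p1:(4,3)->(5,3)->EXIT | p2:(0,2)->(1,2) | p3:(2,4)->(3,4)
Step 2: p0:(1,1)->(2,1) | p1:escaped | p2:(1,2)->(2,2) | p3:(3,4)->(4,4)
Step 3: p0:(2,1)->(3,1) | p1:escaped | p2:(2,2)->(3,2) | p3:(4,4)->(5,4)
Step 4: p0:(3,1)->(4,1) | p1:escaped | p2:(3,2)->(4,2) | p3:(5,4)->(5,3)->EXIT

(4,1) ESCAPED (4,2) ESCAPED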